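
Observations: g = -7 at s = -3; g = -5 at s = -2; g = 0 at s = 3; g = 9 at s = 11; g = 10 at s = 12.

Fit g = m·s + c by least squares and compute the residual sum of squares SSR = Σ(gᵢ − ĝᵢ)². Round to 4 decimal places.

SSR = 0.4095

XᵀX·[m, c]ᵀ = Xᵀg reads: 287·m + 21·c = 250;  21·m + 5·c = 7.
Determinant 287·5 − 21² = 994.
m = (250·5 − 21·7)/994 = 1103/994; c = (287·7 − 21·250)/994 = -463/142.
Residuals: -204/497, 477/994, -34/497, 27/497, -55/994; SSR = 407/994.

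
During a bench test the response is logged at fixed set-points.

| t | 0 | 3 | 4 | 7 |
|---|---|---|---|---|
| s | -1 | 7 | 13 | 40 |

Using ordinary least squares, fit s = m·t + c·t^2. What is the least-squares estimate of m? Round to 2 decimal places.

m = -0.12

Setting ∂/∂m … = 0 gives: 74·m + 434·c = 353;  434·m + 2738·c = 2231.
Eliminating c: 2738·(row 1) − 434·(row 2) gives 14256·m = 2738·353 − 434·2231 = -1740, so m = -145/1188.
Then c = (2231 − 434·(-145/1188))/2738 = 991/1188.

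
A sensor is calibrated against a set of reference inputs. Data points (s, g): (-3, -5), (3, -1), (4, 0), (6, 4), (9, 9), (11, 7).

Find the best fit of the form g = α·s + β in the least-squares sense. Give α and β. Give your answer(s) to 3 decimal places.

α = 1.016, β = -2.749

AᵀA·[α, β]ᵀ = Aᵀg reads: 272·α + 30·β = 194;  30·α + 6·β = 14.
(Σs·s = 272, Σs = 30, Σ1 = 6, Σs·g = 194, Σg = 14.)
det = 272·6 − 30² = 732.
α = (194·6 − 30·14)/732 = 62/61; β = (272·14 − 30·194)/732 = -503/183.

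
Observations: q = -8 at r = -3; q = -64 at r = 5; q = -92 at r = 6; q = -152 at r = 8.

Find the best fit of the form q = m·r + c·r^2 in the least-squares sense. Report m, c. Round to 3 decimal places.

Entries of AᵀA: Σr·r = 134, Σr·r^2 = 826, Σr^2·r^2 = 6098.
Right-hand side: Σr·q = -2064, Σr^2·q = -14712.
So AᵀA·[m, c]ᵀ = Aᵀq: [[134, 826]; [826, 6098]]·[m, c]ᵀ = [-2064, -14712]ᵀ.
Eliminating c: 6098·(row 1) − 826·(row 2) gives 134856·m = 6098·(-2064) − 826·(-14712) = -434160, so m = -6030/1873.
Then c = ((-14712) − 826·(-6030/1873))/6098 = -3702/1873.

m = -3.219, c = -1.977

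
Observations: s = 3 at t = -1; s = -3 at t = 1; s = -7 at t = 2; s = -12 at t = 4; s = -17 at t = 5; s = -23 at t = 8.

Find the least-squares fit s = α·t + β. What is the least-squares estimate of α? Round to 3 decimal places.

The normal equations are: 111·α + 19·β = -337;  19·α + 6·β = -59.
Δ = 111·6 − 19² = 305.
α = ((-337)·6 − 19·(-59))/305 = -901/305; β = (111·(-59) − 19·(-337))/305 = -146/305.

α = -2.954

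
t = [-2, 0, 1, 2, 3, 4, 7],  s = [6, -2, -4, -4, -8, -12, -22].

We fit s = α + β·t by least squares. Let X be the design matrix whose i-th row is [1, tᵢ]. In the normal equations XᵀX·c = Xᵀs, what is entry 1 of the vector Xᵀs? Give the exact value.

Entry 1 ↔ basis 1, so (Xᵀs)_{1} = Σᵢ sᵢ = (1)·(6) + (1)·(-2) + (1)·(-4) + (1)·(-4) + (1)·(-8) + (1)·(-12) + (1)·(-22) = -46.

-46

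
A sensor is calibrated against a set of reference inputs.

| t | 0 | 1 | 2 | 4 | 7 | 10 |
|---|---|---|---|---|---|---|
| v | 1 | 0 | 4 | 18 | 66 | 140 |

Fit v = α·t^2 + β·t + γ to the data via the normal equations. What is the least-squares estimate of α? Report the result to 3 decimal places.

Compute the Gram sums: Σt^2·t^2 = 12674, Σt^2·t = 1416, Σt^2 = 170, Σt·t = 170, Σt = 24, Σ1 = 6.
Right-hand side: Σt^2·v = 17538, Σt·v = 1942, Σv = 229.
Row-reducing yields α = 93809/59620, β = -26599/14905, γ = 43159/59620.

α = 1.573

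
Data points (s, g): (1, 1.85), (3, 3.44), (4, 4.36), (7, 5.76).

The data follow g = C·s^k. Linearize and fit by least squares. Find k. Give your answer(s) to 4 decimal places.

Let Y = ln g. Fitting Y = k·ln s + ln C by least squares:
Sums: Σln s = 4.4308, Σ(ln s)² = 6.9153, Σln g = 5.0741, Σln s·ln g = 6.8058.
Normal system: [[6.9153, 4.4308]; [4.4308, 4]]·[k, ln C]ᵀ = [6.8058, 5.0741]ᵀ.
Solving (det = 8.0292): k = 0.59044, ln C = 0.61448.

k = 0.5904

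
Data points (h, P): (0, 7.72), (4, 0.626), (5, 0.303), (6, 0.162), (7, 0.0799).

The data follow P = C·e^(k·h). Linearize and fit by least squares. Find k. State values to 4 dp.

k = -0.6508

With ln Pᵢ as the transformed response and hᵢ as the regressor:
Σh = 22.0000, Σ(h)² = 126.0000, Σln P = -3.9658, Σh·ln P = -36.4535.
Equations: 126.0000·k + 22.0000·ln C = -36.4535;  22.0000·k + 5·ln C = -3.9658.
Δ = 126.0000·5 − (22.0000)² = 146.0000; k = (-36.4535·5 − 22.0000·-3.9658)/146.0000 = -0.65083, ln C = (126.0000·-3.9658 − 22.0000·-36.4535)/146.0000 = 2.07050.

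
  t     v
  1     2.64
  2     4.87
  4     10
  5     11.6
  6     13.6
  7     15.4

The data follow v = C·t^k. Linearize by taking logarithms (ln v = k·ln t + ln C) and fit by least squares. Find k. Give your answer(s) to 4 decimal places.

Linearized form: ln v = k·ln t + ln C. From the 6 transformed points,
XᵀX = [[11.9895, 7.4265]; [7.4265, 6]], rhs = [18.2316, 12.6519]ᵀ  (here Σln t = 7.4265, Σ(ln t)² = 11.9895, Σln v = 12.6519, Σln t·ln v = 18.2316).
Slope k = (n·Σln t·ln v − Σln t·Σln v)/(n·Σ(ln t)² − (Σln t)²) = (6·18.2316 − 7.4265·12.6519)/16.7835 = 0.91932; ln C = (Σln v − k·Σln t)/n = 0.97075.

k = 0.9193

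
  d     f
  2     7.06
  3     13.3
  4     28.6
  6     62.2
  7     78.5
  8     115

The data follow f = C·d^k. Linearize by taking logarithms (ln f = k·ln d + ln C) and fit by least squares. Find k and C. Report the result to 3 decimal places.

Let Y = ln f. Fitting Y = k·ln d + ln C by least squares:
Σln d = 8.9952, Σ(ln d)² = 14.9303, Σln f = 21.1340, Σln d·ln f = 34.6041.
Equations: 14.9303·k + 8.9952·ln C = 34.6041;  8.9952·k + 6·ln C = 21.1340.
Solving (det = 8.6686): k = 2.02118, ln C = 0.49220, so C = exp(0.49220) = 1.63591.

k = 2.021, C = 1.636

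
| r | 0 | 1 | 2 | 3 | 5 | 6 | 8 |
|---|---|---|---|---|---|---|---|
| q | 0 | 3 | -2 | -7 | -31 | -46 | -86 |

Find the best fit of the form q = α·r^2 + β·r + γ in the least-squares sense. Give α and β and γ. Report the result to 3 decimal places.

α = -1.582, β = 1.684, γ = 1.262

Sums needed: Σr^2·r^2 = 6115, Σr^2·r = 889, Σr^2 = 139, Σr·r = 139, Σr = 25, Σ1 = 7.
Right-hand side: Σr^2·q = -8003, Σr·q = -1141, Σq = -169.
So XᵀX·[α, β, γ]ᵀ = Xᵀq: [[6115, 889, 139]; [889, 139, 25]; [139, 25, 7]]·[α, β, γ]ᵀ = [-8003, -1141, -169]ᵀ.
Inverting the 3×3 Gram matrix, [α, β, γ]ᵀ = [-731/462, 389/231, 53/42]ᵀ.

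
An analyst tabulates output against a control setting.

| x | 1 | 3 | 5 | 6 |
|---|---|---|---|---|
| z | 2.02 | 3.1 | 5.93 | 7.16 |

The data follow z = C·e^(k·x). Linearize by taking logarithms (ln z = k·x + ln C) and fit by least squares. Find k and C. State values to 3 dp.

k = 0.263, C = 1.509

Let Y = ln z. Fitting Y = k·x + ln C by least squares:
Σx = 15.0000, Σ(x)² = 71.0000, Σln z = 5.5830, Σx·ln z = 24.8085.
Equations: 71.0000·k + 15.0000·ln C = 24.8085;  15.0000·k + 4·ln C = 5.5830.
Solving (det = 59.0000): k = 0.26252, ln C = 0.41132, so C = exp(0.41132) = 1.50881.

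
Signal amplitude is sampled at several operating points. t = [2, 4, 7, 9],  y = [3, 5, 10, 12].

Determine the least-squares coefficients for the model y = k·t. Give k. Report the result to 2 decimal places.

k = 1.36

With design matrix X, XᵀX = [[150]] and Xᵀy = [204]ᵀ.
Hence k = 204 / 150 ≈ 1.36.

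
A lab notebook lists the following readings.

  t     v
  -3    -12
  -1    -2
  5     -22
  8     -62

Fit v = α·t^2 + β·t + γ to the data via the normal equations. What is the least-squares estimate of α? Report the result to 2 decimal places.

α = -1.09

Normal-equation sums: Σt^2·t^2 = 4803, Σt^2·t = 609, Σt^2 = 99, Σt·t = 99, Σt = 9, Σ1 = 4.
For Xᵀv: Σt^2·v = -4628, Σt·v = -568, Σv = -98.
XᵀX·[α, β, γ]ᵀ = Xᵀv becomes [[4803, 609, 99]; [609, 99, 9]; [99, 9, 4]]·[α, β, γ]ᵀ = [-4628, -568, -98]ᵀ.
Inverting the 3×3 Gram matrix, [α, β, γ]ᵀ = [-2615/2406, 2209/2406, 134/401]ᵀ.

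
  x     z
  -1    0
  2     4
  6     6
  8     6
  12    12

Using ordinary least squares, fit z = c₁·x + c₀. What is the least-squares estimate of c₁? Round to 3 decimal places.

c₁ = 0.822

With design matrix A, AᵀA = [[249, 27]; [27, 5]] and Aᵀz = [236, 28]ᵀ.
Determinant 249·5 − 27² = 516.
c₁ = (236·5 − 27·28)/516 = 106/129; c₀ = (249·28 − 27·236)/516 = 50/43.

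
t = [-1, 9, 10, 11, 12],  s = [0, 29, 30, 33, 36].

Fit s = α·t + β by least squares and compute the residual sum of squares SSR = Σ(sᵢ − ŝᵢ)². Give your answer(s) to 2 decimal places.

From the data, Σt·t = 447, Σt = 41, Σ1 = 5.
Right-hand side: Σt·s = 1356, Σs = 128.
So AᵀA·[α, β]ᵀ = Aᵀs: [[447, 41]; [41, 5]]·[α, β]ᵀ = [1356, 128]ᵀ.
det = 447·5 − 41² = 554.
α = (1356·5 − 41·128)/554 = 766/277; β = (447·128 − 41·1356)/554 = 810/277.
Residuals: -44/277, 329/277, -160/277, -95/277, -30/277; SSR = 526/277.

SSR = 1.90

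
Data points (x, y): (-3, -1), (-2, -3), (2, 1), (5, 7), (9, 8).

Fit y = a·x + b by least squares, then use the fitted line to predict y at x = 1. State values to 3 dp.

ŷ = 1.287

Sums needed: Σx·x = 123, Σx = 11, Σ1 = 5.
And Σx·y = 118, Σy = 12.
Determinant 123·5 − 11² = 494.
a = (118·5 − 11·12)/494 = 229/247; b = (123·12 − 11·118)/494 = 89/247.
At x = 1: ŷ = (229/247)·(1) + (89/247)·(1) = 318/247.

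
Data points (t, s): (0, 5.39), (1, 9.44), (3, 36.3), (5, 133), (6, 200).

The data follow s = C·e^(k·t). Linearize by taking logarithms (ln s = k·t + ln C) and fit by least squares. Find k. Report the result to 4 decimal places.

k = 0.6205

Let Y = ln s. Fitting Y = k·t + ln C by least squares:
AᵀA = [[71.0000, 15.0000]; [15.0000, 5]], rhs = [69.2621, 17.7100]ᵀ  (here Σt = 15.0000, Σ(t)² = 71.0000, Σln s = 17.7100, Σt·ln s = 69.2621).
Δ = 71.0000·5 − (15.0000)² = 130.0000; k = (69.2621·5 − 15.0000·17.7100)/130.0000 = 0.62047, ln C = (71.0000·17.7100 − 15.0000·69.2621)/130.0000 = 1.68060.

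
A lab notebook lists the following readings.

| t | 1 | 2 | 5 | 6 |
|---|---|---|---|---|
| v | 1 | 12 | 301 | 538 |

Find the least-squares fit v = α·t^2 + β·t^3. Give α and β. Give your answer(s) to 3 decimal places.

Normal-equation sums: Σt^2·t^2 = 1938, Σt^2·t^3 = 10934, Σt^3·t^3 = 62346.
Right-hand side: Σt^2·v = 26942, Σt^3·v = 153930.
Normal equations: [[1938, 10934]; [10934, 62346]]·[α, β]ᵀ = [26942, 153930]ᵀ.
Determinant 1938·62346 − 10934² = 1274192.
α = (26942·62346 − 10934·153930)/1274192 = -209043/79637; β = (1938·153930 − 10934·26942)/1274192 = 233282/79637.

α = -2.625, β = 2.929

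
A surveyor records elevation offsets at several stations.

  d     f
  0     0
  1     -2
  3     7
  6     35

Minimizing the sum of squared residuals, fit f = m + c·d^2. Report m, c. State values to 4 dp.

m = -1.6625, c = 1.0141

Setting ∂/∂m … = 0 gives: 4·m + 46·c = 40;  46·m + 1378·c = 1321.
Determinant 4·1378 − 46² = 3396.
m = (40·1378 − 46·1321)/3396 = -941/566; c = (4·1321 − 46·40)/3396 = 287/283.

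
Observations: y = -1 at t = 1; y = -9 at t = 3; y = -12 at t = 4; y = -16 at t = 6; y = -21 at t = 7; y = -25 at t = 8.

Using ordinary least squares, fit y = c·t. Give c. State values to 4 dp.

Entries of AᵀA: Σt·t = 175.
Moment sums: Σt·y = -519.
AᵀA·[c]ᵀ = Aᵀy becomes [[175]]·[c]ᵀ = [-519]ᵀ.
c = (-519)/175 = -2.96571.

c = -2.9657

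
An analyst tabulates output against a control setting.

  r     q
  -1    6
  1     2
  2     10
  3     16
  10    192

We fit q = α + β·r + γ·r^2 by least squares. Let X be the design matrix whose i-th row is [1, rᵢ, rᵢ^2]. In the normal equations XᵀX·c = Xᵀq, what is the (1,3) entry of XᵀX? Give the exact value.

Row 1 ↔ basis 1, column 3 ↔ basis r^2, so (XᵀX)_{1,3} = Σᵢ r^2 = (1)·(1) + (1)·(1) + (1)·(4) + (1)·(9) + (1)·(100) = 115.

115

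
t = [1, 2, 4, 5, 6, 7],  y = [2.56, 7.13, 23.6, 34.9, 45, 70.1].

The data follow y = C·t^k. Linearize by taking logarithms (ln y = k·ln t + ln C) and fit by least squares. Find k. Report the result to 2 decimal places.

k = 1.67

With ln yᵢ as the transformed response and ln tᵢ as the regressor:
AᵀA = [[11.9895, 7.4265]; [7.4265, 6]], rhs = [26.5521, 17.6746]ᵀ  (here Σln t = 7.4265, Σ(ln t)² = 11.9895, Σln y = 17.6746, Σln t·ln y = 26.5521).
Slope k = (n·Σln t·ln y − Σln t·Σln y)/(n·Σ(ln t)² − (Σln t)²) = (6·26.5521 − 7.4265·17.6746)/16.7835 = 1.67134; ln C = (Σln y − k·Σln t)/n = 0.87706.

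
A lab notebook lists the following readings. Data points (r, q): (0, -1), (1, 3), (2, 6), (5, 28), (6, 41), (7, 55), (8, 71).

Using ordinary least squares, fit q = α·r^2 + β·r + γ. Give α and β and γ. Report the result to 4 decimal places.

α = 1.0142, β = 0.7302, γ = 0.0396

The normal system XᵀX·[α, β, γ]ᵀ = Xᵀq is [[8435, 1205, 179]; [1205, 179, 29]; [179, 29, 7]]·[α, β, γ]ᵀ = [9442, 1354, 203]ᵀ.
Solving the 3×3 system (Gaussian elimination) gives α = 3635/3584, β = 2617/3584, γ = 71/1792.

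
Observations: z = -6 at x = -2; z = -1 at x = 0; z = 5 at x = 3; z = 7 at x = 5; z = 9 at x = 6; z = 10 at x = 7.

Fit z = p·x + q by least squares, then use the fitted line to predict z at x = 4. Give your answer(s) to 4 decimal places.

ẑ = 5.4589

With design matrix A, AᵀA = [[123, 19]; [19, 6]] and Aᵀz = [186, 24]ᵀ.
Determinant 123·6 − 19² = 377.
p = (186·6 − 19·24)/377 = 660/377; q = (123·24 − 19·186)/377 = -582/377.
At x = 4: ẑ = (660/377)·(4) + (-582/377)·(1) = 2058/377.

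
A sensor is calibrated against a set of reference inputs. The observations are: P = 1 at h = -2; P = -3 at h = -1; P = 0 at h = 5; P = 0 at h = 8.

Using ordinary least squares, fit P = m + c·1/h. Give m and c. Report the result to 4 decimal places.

m = 0.0849, c = 1.9912

Normal-equation sums: Σ1 = 4, Σ1/h = -47/40, Σ1/h·1/h = 2089/1600.
Right-hand side: ΣP = -2, Σ1/h·P = 5/2.
Eliminating c: (2089/1600)·(row 1) − (-47/40)·(row 2) gives (6147/1600)·m = (2089/1600)·(-2) − (-47/40)·(5/2) = 261/800, so m = 58/683.
Then c = ((5/2) − (-47/40)·(58/683))/(2089/1600) = 1360/683.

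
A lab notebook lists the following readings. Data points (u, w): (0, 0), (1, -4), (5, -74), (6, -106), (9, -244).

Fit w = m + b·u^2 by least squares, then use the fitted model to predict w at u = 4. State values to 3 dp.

ŵ = -47.761

Forming MᵀM = [[5, 143]; [143, 8483]] and Mᵀw = [-428, -25434]ᵀ gives MᵀM·[m, b]ᵀ = Mᵀw.
Determinant 5·8483 − 143² = 21966.
m = ((-428)·8483 − 143·(-25434))/21966 = 3169/10983; b = (5·(-25434) − 143·(-428))/21966 = -32983/10983.
At u = 4: ŵ = (3169/10983)·(1) + (-32983/10983)·(16) = -24979/523.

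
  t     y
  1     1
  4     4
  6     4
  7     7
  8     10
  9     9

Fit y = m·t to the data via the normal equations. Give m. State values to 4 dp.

AᵀA·[m]ᵀ = Aᵀy reads: 247·m = 251.
(Σt·t = 247, Σt·y = 251.)
Hence m = 251 / 247 ≈ 1.01619.

m = 1.0162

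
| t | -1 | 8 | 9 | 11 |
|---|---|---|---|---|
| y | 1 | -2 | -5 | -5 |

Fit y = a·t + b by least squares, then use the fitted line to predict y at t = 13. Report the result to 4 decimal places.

ŷ = -5.9027

MᵀM·[a, b]ᵀ = Mᵀy reads: 267·a + 27·b = -117;  27·a + 4·b = -11.
(Σt·t = 267, Σt = 27, Σ1 = 4, Σt·y = -117, Σy = -11.)
det = 267·4 − 27² = 339.
a = ((-117)·4 − 27·(-11))/339 = -57/113; b = (267·(-11) − 27·(-117))/339 = 74/113.
At t = 13: ŷ = (-57/113)·(13) + (74/113)·(1) = -667/113.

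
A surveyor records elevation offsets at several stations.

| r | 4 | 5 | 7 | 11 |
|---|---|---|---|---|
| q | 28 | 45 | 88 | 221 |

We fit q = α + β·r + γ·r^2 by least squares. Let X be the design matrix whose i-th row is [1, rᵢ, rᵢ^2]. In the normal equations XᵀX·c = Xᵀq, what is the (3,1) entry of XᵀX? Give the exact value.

211

Row 3 ↔ basis r^2, column 1 ↔ basis 1, so (XᵀX)_{3,1} = Σᵢ r^2 = (16)·(1) + (25)·(1) + (49)·(1) + (121)·(1) = 211.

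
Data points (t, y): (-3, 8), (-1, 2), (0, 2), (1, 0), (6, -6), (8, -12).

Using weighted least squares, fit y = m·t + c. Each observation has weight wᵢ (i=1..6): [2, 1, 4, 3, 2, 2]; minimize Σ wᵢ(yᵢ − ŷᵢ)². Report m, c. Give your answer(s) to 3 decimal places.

m = -1.641, c = 2.100

From the data, Σwᵢ·t·t = 222, Σwᵢ·t = 24, Σwᵢ·1 = 14.
Right-hand side: Σwᵢ·t·y = -314, Σwᵢ·y = -10.
Normal equations: [[222, 24]; [24, 14]]·[m, c]ᵀ = [-314, -10]ᵀ.
Determinant 222·14 − 24² = 2532.
m = ((-314)·14 − 24·(-10))/2532 = -1039/633; c = (222·(-10) − 24·(-314))/2532 = 443/211.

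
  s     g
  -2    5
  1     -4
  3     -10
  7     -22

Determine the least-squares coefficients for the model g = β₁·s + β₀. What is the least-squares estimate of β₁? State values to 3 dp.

β₁ = -3.000

The normal system MᵀM·[β₁, β₀]ᵀ = Mᵀg is [[63, 9]; [9, 4]]·[β₁, β₀]ᵀ = [-198, -31]ᵀ.
Δ = 63·4 − 9² = 171.
β₁ = ((-198)·4 − 9·(-31))/171 = -3; β₀ = (63·(-31) − 9·(-198))/171 = -1.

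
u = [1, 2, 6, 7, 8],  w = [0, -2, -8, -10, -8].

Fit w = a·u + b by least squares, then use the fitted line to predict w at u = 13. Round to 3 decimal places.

ŵ = -16.505

Compute the Gram sums: Σu·u = 154, Σu = 24, Σ1 = 5.
Moment sums: Σu·w = -186, Σw = -28.
So XᵀX·[a, b]ᵀ = Xᵀw: [[154, 24]; [24, 5]]·[a, b]ᵀ = [-186, -28]ᵀ.
Δ = 154·5 − 24² = 194.
a = ((-186)·5 − 24·(-28))/194 = -129/97; b = (154·(-28) − 24·(-186))/194 = 76/97.
At u = 13: ŵ = (-129/97)·(13) + (76/97)·(1) = -1601/97.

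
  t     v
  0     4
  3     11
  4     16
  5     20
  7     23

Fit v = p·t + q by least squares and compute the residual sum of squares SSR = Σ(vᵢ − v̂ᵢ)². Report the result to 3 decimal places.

SSR = 6.716

From the data, Σt·t = 99, Σt = 19, Σ1 = 5.
And Σt·v = 358, Σv = 74.
Δ = 99·5 − 19² = 134.
p = (358·5 − 19·74)/134 = 192/67; q = (99·74 − 19·358)/134 = 262/67.
Residuals: 6/67, -101/67, 42/67, 118/67, -65/67; SSR = 450/67.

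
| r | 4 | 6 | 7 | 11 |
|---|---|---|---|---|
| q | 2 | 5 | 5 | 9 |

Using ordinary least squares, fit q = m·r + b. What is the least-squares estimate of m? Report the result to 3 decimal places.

m = 0.962

Setting ∂/∂m … = 0 gives: 222·m + 28·b = 172;  28·m + 4·b = 21.
det = 222·4 − 28² = 104.
m = (172·4 − 28·21)/104 = 25/26; b = (222·21 − 28·172)/104 = -77/52.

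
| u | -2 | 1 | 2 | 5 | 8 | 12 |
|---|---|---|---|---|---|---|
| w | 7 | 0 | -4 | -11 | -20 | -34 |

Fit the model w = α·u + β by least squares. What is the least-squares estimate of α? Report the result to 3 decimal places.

α = -2.910

Compute the Gram sums: Σu·u = 242, Σu = 26, Σ1 = 6.
For Mᵀw: Σu·w = -645, Σw = -62.
det = 242·6 − 26² = 776.
α = ((-645)·6 − 26·(-62))/776 = -1129/388; β = (242·(-62) − 26·(-645))/776 = 883/388.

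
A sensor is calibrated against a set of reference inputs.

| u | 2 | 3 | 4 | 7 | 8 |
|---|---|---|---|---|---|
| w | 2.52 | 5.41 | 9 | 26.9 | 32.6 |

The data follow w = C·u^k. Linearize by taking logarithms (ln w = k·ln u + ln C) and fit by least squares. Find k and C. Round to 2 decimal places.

k = 1.86, C = 0.69

Linearized form: ln w = k·ln u + ln C. From the 5 transformed points,
Over the data: Σln u = 7.2034, Σ(ln u)² = 11.7199, Σln w = 11.5862, Σln u·ln w = 19.1930.
Normal system: [[11.7199, 7.2034]; [7.2034, 5]]·[k, ln C]ᵀ = [19.1930, 11.5862]ᵀ.
Slope k = (n·Σln u·ln w − Σln u·Σln w)/(n·Σ(ln u)² − (Σln u)²) = (5·19.1930 − 7.2034·11.5862)/6.7102 = 1.86358; ln C = (Σln w − k·Σln u)/n = -0.36758, so C = exp(-0.36758) = 0.69241.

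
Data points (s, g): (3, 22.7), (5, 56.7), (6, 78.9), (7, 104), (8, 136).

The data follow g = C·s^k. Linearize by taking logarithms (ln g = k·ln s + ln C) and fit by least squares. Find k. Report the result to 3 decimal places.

Linearized form: ln g = k·ln s + ln C. From the 5 transformed points,
AᵀA = [[15.1183, 8.5252]; [8.5252, 5]], rhs = [37.0087, 21.0854]ᵀ  (here Σln s = 8.5252, Σ(ln s)² = 15.1183, Σln g = 21.0854, Σln s·ln g = 37.0087).
Solving (det = 2.9130): k = 1.81504, ln C = 1.12237.

k = 1.815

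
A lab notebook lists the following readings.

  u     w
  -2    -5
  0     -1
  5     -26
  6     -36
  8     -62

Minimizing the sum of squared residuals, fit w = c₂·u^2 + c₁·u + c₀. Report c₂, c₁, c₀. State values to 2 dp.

c₂ = -0.92, c₁ = -0.23, c₀ = -1.50

Entries of MᵀM: Σu^2·u^2 = 6033, Σu^2·u = 845, Σu^2 = 129, Σu·u = 129, Σu = 17, Σ1 = 5.
Moment sums: Σu^2·w = -5934, Σu·w = -832, Σw = -130.
So MᵀM·[c₂, c₁, c₀]ᵀ = Mᵀw: [[6033, 845, 129]; [845, 129, 17]; [129, 17, 5]]·[c₂, c₁, c₀]ᵀ = [-5934, -832, -130]ᵀ.
Row-reducing yields c₂ = -7875/8569, c₁ = -3975/17138, c₀ = -25723/17138.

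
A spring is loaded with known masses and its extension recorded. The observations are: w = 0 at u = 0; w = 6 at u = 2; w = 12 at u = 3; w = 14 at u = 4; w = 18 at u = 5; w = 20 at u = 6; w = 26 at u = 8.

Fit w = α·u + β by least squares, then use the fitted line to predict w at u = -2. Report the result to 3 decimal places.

ŵ = -6.000

Setting ∂/∂α … = 0 gives: 154·α + 28·β = 522;  28·α + 7·β = 96.
(Σu·u = 154, Σu = 28, Σ1 = 7, Σu·w = 522, Σw = 96.)
Determinant 154·7 − 28² = 294.
α = (522·7 − 28·96)/294 = 23/7; β = (154·96 − 28·522)/294 = 4/7.
At u = -2: ŵ = (23/7)·(-2) + (4/7)·(1) = -6.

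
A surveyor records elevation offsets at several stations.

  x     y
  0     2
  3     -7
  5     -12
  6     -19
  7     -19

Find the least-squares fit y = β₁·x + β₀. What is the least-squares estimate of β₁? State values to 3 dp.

From the data, Σx·x = 119, Σx = 21, Σ1 = 5.
And Σx·y = -328, Σy = -55.
AᵀA·[β₁, β₀]ᵀ = Aᵀy becomes [[119, 21]; [21, 5]]·[β₁, β₀]ᵀ = [-328, -55]ᵀ.
Δ = 119·5 − 21² = 154.
β₁ = ((-328)·5 − 21·(-55))/154 = -485/154; β₀ = (119·(-55) − 21·(-328))/154 = 49/22.

β₁ = -3.149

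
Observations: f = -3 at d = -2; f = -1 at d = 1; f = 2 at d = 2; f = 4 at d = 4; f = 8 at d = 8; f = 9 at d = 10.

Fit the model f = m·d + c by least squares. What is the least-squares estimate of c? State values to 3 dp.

Normal-equation sums: Σd·d = 189, Σd = 23, Σ1 = 6.
And Σd·f = 179, Σf = 19.
Normal equations: [[189, 23]; [23, 6]]·[m, c]ᵀ = [179, 19]ᵀ.
Determinant 189·6 − 23² = 605.
m = (179·6 − 23·19)/605 = 637/605; c = (189·19 − 23·179)/605 = -526/605.

c = -0.869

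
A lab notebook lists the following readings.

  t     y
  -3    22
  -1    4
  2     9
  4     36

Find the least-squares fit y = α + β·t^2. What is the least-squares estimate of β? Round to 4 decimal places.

MᵀM·[α, β]ᵀ = Mᵀy reads: 4·α + 30·β = 71;  30·α + 354·β = 814.
(Σ1 = 4, Σt^2 = 30, Σt^2·t^2 = 354, Σy = 71, Σt^2·y = 814.)
det = 4·354 − 30² = 516.
α = (71·354 − 30·814)/516 = 119/86; β = (4·814 − 30·71)/516 = 563/258.

β = 2.1822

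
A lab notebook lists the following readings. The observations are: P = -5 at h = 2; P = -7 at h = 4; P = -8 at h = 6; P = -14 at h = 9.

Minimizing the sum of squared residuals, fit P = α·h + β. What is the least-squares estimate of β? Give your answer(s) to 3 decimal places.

The normal system XᵀX·[α, β]ᵀ = XᵀP is [[137, 21]; [21, 4]]·[α, β]ᵀ = [-212, -34]ᵀ.
Eliminating β: 4·(row 1) − 21·(row 2) gives 107·α = 4·(-212) − 21·(-34) = -134, so α = -134/107.
Then β = ((-34) − 21·(-134/107))/4 = -206/107.

β = -1.925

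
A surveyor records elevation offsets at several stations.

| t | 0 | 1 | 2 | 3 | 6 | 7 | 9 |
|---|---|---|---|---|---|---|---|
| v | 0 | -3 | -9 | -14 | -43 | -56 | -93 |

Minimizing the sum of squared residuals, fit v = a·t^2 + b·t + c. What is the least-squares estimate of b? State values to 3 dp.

Entries of AᵀA: Σt^2·t^2 = 10356, Σt^2·t = 1324, Σt^2 = 180, Σt·t = 180, Σt = 28, Σ1 = 7.
Right-hand side: Σt^2·v = -11990, Σt·v = -1550, Σv = -218.
Normal equations: [[10356, 1324, 180]; [1324, 180, 28]; [180, 28, 7]]·[a, b, c]ᵀ = [-11990, -1550, -218]ᵀ.
Row-reducing yields a = -10771/10784, b = -11851/10784, c = -717/674.

b = -1.099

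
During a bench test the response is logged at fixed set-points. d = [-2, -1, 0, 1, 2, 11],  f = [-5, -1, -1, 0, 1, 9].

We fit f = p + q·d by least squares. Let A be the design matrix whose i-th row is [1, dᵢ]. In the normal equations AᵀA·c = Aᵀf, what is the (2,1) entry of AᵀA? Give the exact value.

Row 2 ↔ basis d, column 1 ↔ basis 1, so (AᵀA)_{2,1} = Σᵢ d = (-2)·(1) + (-1)·(1) + (0)·(1) + (1)·(1) + (2)·(1) + (11)·(1) = 11.

11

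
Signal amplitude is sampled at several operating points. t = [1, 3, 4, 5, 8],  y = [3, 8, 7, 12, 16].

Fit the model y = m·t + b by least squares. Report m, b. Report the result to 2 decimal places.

m = 1.86, b = 1.40

From the data, Σt·t = 115, Σt = 21, Σ1 = 5.
For Xᵀy: Σt·y = 243, Σy = 46.
So XᵀX·[m, b]ᵀ = Xᵀy: [[115, 21]; [21, 5]]·[m, b]ᵀ = [243, 46]ᵀ.
Eliminating b: 5·(row 1) − 21·(row 2) gives 134·m = 5·243 − 21·46 = 249, so m = 249/134.
Then b = (46 − 21·(249/134))/5 = 187/134.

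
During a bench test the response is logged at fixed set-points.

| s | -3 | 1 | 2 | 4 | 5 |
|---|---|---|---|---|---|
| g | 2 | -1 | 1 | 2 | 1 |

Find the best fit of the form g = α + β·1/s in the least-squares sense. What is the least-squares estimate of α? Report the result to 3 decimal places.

Normal-equation sums: Σ1 = 5, Σ1/s = 97/60, Σ1/s·1/s = 5269/3600.
Moment sums: Σg = 5, Σ1/s·g = -7/15.
XᵀX·[α, β]ᵀ = Xᵀg becomes [[5, 97/60]; [97/60, 5269/3600]]·[α, β]ᵀ = [5, -7/15]ᵀ.
Eliminating β: (5269/3600)·(row 1) − (97/60)·(row 2) gives (2117/450)·α = (5269/3600)·5 − (97/60)·(-7/15) = 3229/400, so α = 29061/16936.
Then β = ((-7/15) − (97/60)·(29061/16936))/(5269/3600) = -9375/4234.

α = 1.716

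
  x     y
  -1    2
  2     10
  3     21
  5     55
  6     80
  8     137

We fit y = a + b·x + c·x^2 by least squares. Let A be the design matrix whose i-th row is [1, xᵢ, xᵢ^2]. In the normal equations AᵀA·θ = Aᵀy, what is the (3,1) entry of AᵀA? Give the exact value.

Row 3 ↔ basis x^2, column 1 ↔ basis 1, so (AᵀA)_{3,1} = Σᵢ x^2 = (1)·(1) + (4)·(1) + (9)·(1) + (25)·(1) + (36)·(1) + (64)·(1) = 139.

139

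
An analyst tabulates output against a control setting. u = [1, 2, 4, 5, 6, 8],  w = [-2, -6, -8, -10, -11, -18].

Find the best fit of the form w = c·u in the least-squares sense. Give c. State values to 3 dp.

c = -2.096

The normal equations are: 146·c = -306.
(Σu·u = 146, Σu·w = -306.)
Hence c = -306 / 146 ≈ -2.09589.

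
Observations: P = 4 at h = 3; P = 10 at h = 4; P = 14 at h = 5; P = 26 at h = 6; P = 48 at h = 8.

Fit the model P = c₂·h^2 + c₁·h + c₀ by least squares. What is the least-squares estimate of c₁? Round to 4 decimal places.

c₁ = -1.8954

Compute the Gram sums: Σh^2·h^2 = 6354, Σh^2·h = 944, Σh^2 = 150, Σh·h = 150, Σh = 26, Σ1 = 5.
And Σh^2·P = 4554, Σh·P = 662, ΣP = 102.
So XᵀX·[c₂, c₁, c₀]ᵀ = XᵀP: [[6354, 944, 150]; [944, 150, 26]; [150, 26, 5]]·[c₂, c₁, c₀]ᵀ = [4554, 662, 102]ᵀ.
Solving the 3×3 system (Gaussian elimination) gives c₂ = 661/679, c₁ = -1287/679, c₀ = 102/97.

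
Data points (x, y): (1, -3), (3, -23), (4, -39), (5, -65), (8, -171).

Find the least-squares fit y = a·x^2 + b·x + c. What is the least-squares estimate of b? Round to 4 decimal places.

b = 2.0494

With design matrix A, AᵀA = [[5059, 729, 115]; [729, 115, 21]; [115, 21, 5]] and Aᵀy = [-13403, -1921, -301]ᵀ.
Row-reducing yields a = -7557/2612, b = 5353/2612, c = -2957/1306.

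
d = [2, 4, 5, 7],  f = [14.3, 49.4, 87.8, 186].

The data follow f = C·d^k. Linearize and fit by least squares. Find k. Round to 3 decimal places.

With ln fᵢ as the transformed response and ln dᵢ as the regressor:
Sums: Σln d = 5.6348, Σ(ln d)² = 8.7791, Σln f = 16.2610, Σln d·ln f = 24.6216.
Normal system: [[8.7791, 5.6348]; [5.6348, 4]]·[k, ln C]ᵀ = [24.6216, 16.2610]ᵀ.
Solving (det = 3.3656): k = 2.03794, ln C = 1.19441.

k = 2.038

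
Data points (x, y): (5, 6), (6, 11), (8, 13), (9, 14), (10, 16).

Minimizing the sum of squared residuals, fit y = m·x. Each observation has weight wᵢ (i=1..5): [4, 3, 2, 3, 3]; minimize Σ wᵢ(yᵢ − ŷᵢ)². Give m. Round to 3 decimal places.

m = 1.575

From the data, Σwᵢ·x·x = 879.
Moment sums: Σwᵢ·x·y = 1384.
AᵀWA·[m]ᵀ = AᵀWy becomes [[879]]·[m]ᵀ = [1384]ᵀ.
Hence m = 1384 / 879 ≈ 1.57452.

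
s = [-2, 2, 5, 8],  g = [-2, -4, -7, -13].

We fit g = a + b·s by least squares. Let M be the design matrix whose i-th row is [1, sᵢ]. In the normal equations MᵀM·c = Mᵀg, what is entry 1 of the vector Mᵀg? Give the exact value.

Entry 1 ↔ basis 1, so (Mᵀg)_{1} = Σᵢ gᵢ = (1)·(-2) + (1)·(-4) + (1)·(-7) + (1)·(-13) = -26.

-26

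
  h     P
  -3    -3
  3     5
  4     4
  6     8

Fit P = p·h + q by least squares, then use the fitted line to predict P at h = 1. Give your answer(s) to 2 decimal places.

P̂ = 1.73

Setting ∂/∂p … = 0 gives: 70·p + 10·q = 88;  10·p + 4·q = 14.
Δ = 70·4 − 10² = 180.
p = (88·4 − 10·14)/180 = 53/45; q = (70·14 − 10·88)/180 = 5/9.
At h = 1: P̂ = (53/45)·(1) + (5/9)·(1) = 26/15.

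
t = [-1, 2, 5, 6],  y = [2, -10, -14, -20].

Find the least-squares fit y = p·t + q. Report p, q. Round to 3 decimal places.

p = -2.867, q = -1.900

From the data, Σt·t = 66, Σt = 12, Σ1 = 4.
Right-hand side: Σt·y = -212, Σy = -42.
Determinant 66·4 − 12² = 120.
p = ((-212)·4 − 12·(-42))/120 = -43/15; q = (66·(-42) − 12·(-212))/120 = -19/10.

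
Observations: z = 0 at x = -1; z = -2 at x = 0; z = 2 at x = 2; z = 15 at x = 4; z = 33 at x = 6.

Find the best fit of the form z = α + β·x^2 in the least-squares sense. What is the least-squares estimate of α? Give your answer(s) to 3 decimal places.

α = -1.423

Setting ∂/∂α … = 0 gives: 5·α + 57·β = 48;  57·α + 1569·β = 1436.
Eliminating β: 1569·(row 1) − 57·(row 2) gives 4596·α = 1569·48 − 57·1436 = -6540, so α = -545/383.
Then β = (1436 − 57·(-545/383))/1569 = 1111/1149.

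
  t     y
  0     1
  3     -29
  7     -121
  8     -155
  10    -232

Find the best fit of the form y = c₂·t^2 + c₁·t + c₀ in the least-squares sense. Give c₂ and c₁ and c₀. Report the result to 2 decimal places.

c₂ = -1.92, c₁ = -4.04, c₀ = 0.85

Setting ∂/∂c₂ … = 0 gives: 16578·c₂ + 1882·c₁ + 222·c₀ = -39310;  1882·c₂ + 222·c₁ + 28·c₀ = -4494;  222·c₂ + 28·c₁ + 5·c₀ = -536.
(Σt^2·t^2 = 16578, Σt^2·t = 1882, Σt^2 = 222, Σt·t = 222, Σt = 28, Σ1 = 5, Σt^2·y = -39310, Σt·y = -4494, Σy = -536.)
Inverting the 3×3 Gram matrix, [c₂, c₁, c₀]ᵀ = [-36257/18848, -76193/18848, 7993/9424]ᵀ.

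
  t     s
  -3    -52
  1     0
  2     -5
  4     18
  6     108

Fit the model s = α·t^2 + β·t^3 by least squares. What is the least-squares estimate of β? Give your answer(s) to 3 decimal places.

β = 0.973

Entries of AᵀA: Σt^2·t^2 = 1650, Σt^2·t^3 = 8590, Σt^3·t^3 = 51546.
Moment sums: Σt^2·s = 3688, Σt^3·s = 25844.
Determinant 1650·51546 − 8590² = 11262800.
α = (3688·51546 − 8590·25844)/11262800 = -3987289/1407850; β = (1650·25844 − 8590·3688)/11262800 = 274067/281570.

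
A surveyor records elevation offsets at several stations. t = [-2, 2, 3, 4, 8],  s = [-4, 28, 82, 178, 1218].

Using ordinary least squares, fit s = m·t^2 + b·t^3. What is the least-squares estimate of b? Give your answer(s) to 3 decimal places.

b = 1.986

Entries of MᵀM: Σt^2·t^2 = 4465, Σt^2·t^3 = 34035, Σt^3·t^3 = 267097.
For Mᵀs: Σt^2·s = 81634, Σt^3·s = 637478.
So MᵀM·[m, b]ᵀ = Mᵀs: [[4465, 34035]; [34035, 267097]]·[m, b]ᵀ = [81634, 637478]ᵀ.
det = 4465·267097 − 34035² = 34206880.
m = (81634·267097 − 34035·637478)/34206880 = 3363524/1068965; b = (4465·637478 − 34035·81634)/34206880 = 424538/213793.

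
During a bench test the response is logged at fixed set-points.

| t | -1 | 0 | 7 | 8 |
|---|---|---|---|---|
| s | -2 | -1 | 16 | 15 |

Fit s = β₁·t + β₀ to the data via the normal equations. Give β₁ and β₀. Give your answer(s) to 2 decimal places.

The normal equations are: 114·β₁ + 14·β₀ = 234;  14·β₁ + 4·β₀ = 28.
(Σt·t = 114, Σt = 14, Σ1 = 4, Σt·s = 234, Σs = 28.)
Determinant 114·4 − 14² = 260.
β₁ = (234·4 − 14·28)/260 = 136/65; β₀ = (114·28 − 14·234)/260 = -21/65.

β₁ = 2.09, β₀ = -0.32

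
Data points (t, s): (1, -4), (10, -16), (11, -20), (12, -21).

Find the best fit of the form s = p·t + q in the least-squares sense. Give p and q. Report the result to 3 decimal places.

p = -1.526, q = -2.279

Setting ∂/∂p … = 0 gives: 366·p + 34·q = -636;  34·p + 4·q = -61.
Determinant 366·4 − 34² = 308.
p = ((-636)·4 − 34·(-61))/308 = -235/154; q = (366·(-61) − 34·(-636))/308 = -351/154.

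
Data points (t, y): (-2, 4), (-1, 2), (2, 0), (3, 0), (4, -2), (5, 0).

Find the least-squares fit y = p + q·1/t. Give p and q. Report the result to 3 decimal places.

p = 0.574, q = -2.553

With design matrix X, XᵀX = [[6, -13/60]; [-13/60, 6169/3600]] and Xᵀy = [4, -9/2]ᵀ.
Determinant 6·(6169/3600) − (-13/60)² = 7369/720.
p = (4·(6169/3600) − (-13/60)·(-9/2))/(7369/720) = 21166/36845; q = (6·(-9/2) − (-13/60)·4)/(7369/720) = -18816/7369.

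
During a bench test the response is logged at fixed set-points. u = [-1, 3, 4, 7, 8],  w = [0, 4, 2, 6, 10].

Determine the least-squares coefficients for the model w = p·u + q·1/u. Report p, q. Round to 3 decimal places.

Compute the Gram sums: Σu·u = 139, Σu·1/u = 5, Σ1/u·1/u = 34141/28224.
Right-hand side: Σu·w = 142, Σ1/u·w = 331/84.
So MᵀM·[p, q]ᵀ = Mᵀw: [[139, 5]; [5, 34141/28224]]·[p, q]ᵀ = [142, 331/84]ᵀ.
det = 139·(34141/28224) − 5² = 4039999/28224.
p = (142·(34141/28224) − 5·(331/84))/(4039999/28224) = 4291942/4039999; q = (139·(331/84) − 5·142)/(4039999/28224) = -4580016/4039999.

p = 1.062, q = -1.134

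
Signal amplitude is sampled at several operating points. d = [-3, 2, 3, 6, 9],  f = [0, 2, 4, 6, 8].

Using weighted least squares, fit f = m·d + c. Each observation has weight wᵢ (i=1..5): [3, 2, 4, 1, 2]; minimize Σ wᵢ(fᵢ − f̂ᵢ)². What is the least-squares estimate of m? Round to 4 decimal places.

m = 0.6749

Entries of AᵀWA: Σwᵢ·d·d = 269, Σwᵢ·d = 31, Σwᵢ·1 = 12.
And Σwᵢ·d·f = 236, Σwᵢ·f = 42.
So AᵀWA·[m, c]ᵀ = AᵀWf: [[269, 31]; [31, 12]]·[m, c]ᵀ = [236, 42]ᵀ.
Determinant 269·12 − 31² = 2267.
m = (236·12 − 31·42)/2267 = 1530/2267; c = (269·42 − 31·236)/2267 = 3982/2267.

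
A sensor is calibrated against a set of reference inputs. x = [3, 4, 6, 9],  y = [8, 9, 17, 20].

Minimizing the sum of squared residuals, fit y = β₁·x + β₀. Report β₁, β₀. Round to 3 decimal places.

With design matrix M, MᵀM = [[142, 22]; [22, 4]] and Mᵀy = [342, 54]ᵀ.
Eliminating β₀: 4·(row 1) − 22·(row 2) gives 84·β₁ = 4·342 − 22·54 = 180, so β₁ = 15/7.
Then β₀ = (54 − 22·(15/7))/4 = 12/7.

β₁ = 2.143, β₀ = 1.714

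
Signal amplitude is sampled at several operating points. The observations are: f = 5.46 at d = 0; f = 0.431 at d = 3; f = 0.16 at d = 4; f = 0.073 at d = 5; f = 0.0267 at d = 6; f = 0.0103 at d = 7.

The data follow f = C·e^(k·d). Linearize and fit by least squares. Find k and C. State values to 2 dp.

k = -0.89, C = 5.82

Linearized form: ln f = k·d + ln C. From the 6 transformed points,
Over the data: Σd = 25.0000, Σ(d)² = 135.0000, Σln f = -11.7928, Σd·ln f = -76.7096.
Normal system: [[135.0000, 25.0000]; [25.0000, 6]]·[k, ln C]ᵀ = [-76.7096, -11.7928]ᵀ.
Slope k = (n·Σd·ln f − Σd·Σln f)/(n·Σ(d)² − (Σd)²) = (6·-76.7096 − 25.0000·-11.7928)/185.0000 = -0.89426; ln C = (Σln f − k·Σd)/n = 1.76062, so C = exp(1.76062) = 5.81603.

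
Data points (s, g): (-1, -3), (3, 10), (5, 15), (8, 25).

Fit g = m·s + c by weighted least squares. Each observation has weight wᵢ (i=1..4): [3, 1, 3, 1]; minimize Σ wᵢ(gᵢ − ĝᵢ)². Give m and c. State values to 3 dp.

Compute the Gram sums: Σwᵢ·s·s = 151, Σwᵢ·s = 23, Σwᵢ·1 = 8.
And Σwᵢ·s·g = 464, Σwᵢ·g = 71.
So AᵀWA·[m, c]ᵀ = AᵀWg: [[151, 23]; [23, 8]]·[m, c]ᵀ = [464, 71]ᵀ.
Eliminating c: 8·(row 1) − 23·(row 2) gives 679·m = 8·464 − 23·71 = 2079, so m = 297/97.
Then c = (71 − 23·(297/97))/8 = 7/97.

m = 3.062, c = 0.072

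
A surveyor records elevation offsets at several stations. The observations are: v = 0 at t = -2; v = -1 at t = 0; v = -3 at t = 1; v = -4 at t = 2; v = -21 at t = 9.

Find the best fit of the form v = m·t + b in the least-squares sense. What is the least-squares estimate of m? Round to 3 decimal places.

The normal system AᵀA·[m, b]ᵀ = Aᵀv is [[90, 10]; [10, 5]]·[m, b]ᵀ = [-200, -29]ᵀ.
Δ = 90·5 − 10² = 350.
m = ((-200)·5 − 10·(-29))/350 = -71/35; b = (90·(-29) − 10·(-200))/350 = -61/35.

m = -2.029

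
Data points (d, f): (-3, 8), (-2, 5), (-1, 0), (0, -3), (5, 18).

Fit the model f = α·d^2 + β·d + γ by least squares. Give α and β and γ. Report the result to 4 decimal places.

α = 0.9584, β = -0.8033, γ = -2.0359

Forming XᵀX = [[723, 89, 39]; [89, 39, -1]; [39, -1, 5]] and Xᵀf = [542, 56, 28]ᵀ gives XᵀX·[α, β, γ]ᵀ = Xᵀf.
Inverting the 3×3 Gram matrix, [α, β, γ]ᵀ = [8241/8599, -6908/8599, -17507/8599]ᵀ.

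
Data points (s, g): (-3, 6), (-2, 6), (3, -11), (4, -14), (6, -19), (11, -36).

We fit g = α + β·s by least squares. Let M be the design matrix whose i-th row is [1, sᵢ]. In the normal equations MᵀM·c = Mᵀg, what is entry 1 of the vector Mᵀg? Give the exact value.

-68

Entry 1 ↔ basis 1, so (Mᵀg)_{1} = Σᵢ gᵢ = (1)·(6) + (1)·(6) + (1)·(-11) + (1)·(-14) + (1)·(-19) + (1)·(-36) = -68.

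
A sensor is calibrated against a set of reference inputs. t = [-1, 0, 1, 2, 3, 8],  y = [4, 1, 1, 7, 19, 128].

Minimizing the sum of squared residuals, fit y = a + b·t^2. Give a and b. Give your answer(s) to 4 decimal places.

a = 0.4182, b = 1.9936

From the data, Σ1 = 6, Σt^2 = 79, Σt^2·t^2 = 4195.
For Aᵀy: Σy = 160, Σt^2·y = 8396.
Normal equations: [[6, 79]; [79, 4195]]·[a, b]ᵀ = [160, 8396]ᵀ.
Eliminating b: 4195·(row 1) − 79·(row 2) gives 18929·a = 4195·160 − 79·8396 = 7916, so a = 7916/18929.
Then b = (8396 − 79·(7916/18929))/4195 = 37736/18929.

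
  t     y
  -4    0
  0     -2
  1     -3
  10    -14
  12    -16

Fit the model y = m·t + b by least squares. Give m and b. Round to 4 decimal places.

m = -1.0699, b = -2.9343

Sums needed: Σt·t = 261, Σt = 19, Σ1 = 5.
Moment sums: Σt·y = -335, Σy = -35.
MᵀM·[m, b]ᵀ = Mᵀy becomes [[261, 19]; [19, 5]]·[m, b]ᵀ = [-335, -35]ᵀ.
Δ = 261·5 − 19² = 944.
m = ((-335)·5 − 19·(-35))/944 = -505/472; b = (261·(-35) − 19·(-335))/944 = -1385/472.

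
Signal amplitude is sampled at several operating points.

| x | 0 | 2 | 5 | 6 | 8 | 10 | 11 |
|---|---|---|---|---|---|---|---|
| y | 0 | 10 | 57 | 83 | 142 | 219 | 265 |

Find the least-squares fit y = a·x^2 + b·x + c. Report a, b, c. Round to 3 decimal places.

a = 2.084, b = 1.142, c = -0.211

Forming MᵀM = [[30674, 3192, 350]; [3192, 350, 42]; [350, 42, 7]] and Mᵀy = [67506, 7044, 776]ᵀ gives MᵀM·[a, b, c]ᵀ = Mᵀy.
Solving the 3×3 system (Gaussian elimination) gives a = 7339/3521, b = 4020/3521, c = -106/503.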